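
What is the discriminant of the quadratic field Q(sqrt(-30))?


For K = Q(sqrt(d)) with d squarefree: disc(K) = d if d = 1 mod 4, and disc(K) = 4d if d = 2 or 3 mod 4.
Here d = -30, and d mod 4 = 2.
d = 2 mod 4, not 1 (O_K = Z[sqrt(d)]), so disc(K) = 4d = 4 * (-30) = -120

-120


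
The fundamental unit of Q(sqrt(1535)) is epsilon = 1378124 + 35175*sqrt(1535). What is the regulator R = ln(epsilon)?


epsilon = 1378124 + 35175*sqrt(1535)
= 2.7562e+06
R = ln(2.7562e+06)
= 14.8294

14.8294


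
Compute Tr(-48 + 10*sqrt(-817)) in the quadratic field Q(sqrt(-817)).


Tr(a + b*sqrt(d)) = (a + b*sqrt(d)) + (a - b*sqrt(d)) = 2a
= 2 * (-48)
= -96

-96


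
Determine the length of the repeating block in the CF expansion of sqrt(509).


Run the CF algorithm for sqrt(509).
a_0 = floor(sqrt(509)) = 22; set m_0=0, q_0=1.
Recurrence: m' = q*a - m,  q' = (d - m'^2)/q,  a' = floor((a_0 + m')/q').
  step 1: m=22, q=25, a=1
  step 2: m=3, q=20, a=1
  step 3: m=17, q=11, a=3
  step 4: m=16, q=23, a=1
  step 5: m=7, q=20, a=1
  step 6: m=13, q=17, a=2
  step 7: m=21, q=4, a=10
  step 8: m=19, q=37, a=1
  step 9: m=18, q=5, a=8
  step 10: m=22, q=5, a=8
  step 11: m=18, q=37, a=1
  step 12: m=19, q=4, a=10
  step 13: m=21, q=17, a=2
  step 14: m=13, q=20, a=1
  step 15: m=7, q=23, a=1
  step 16: m=16, q=11, a=3
  step 17: m=17, q=20, a=1
  step 18: m=3, q=25, a=1
  step 19: m=22, q=1, a=44
a_19 = 2*a_0 = 44, so the period closes here.
sqrt(509) = [22; 1, 1, 3, 1, 1, 2, 10, 1, 8, 8, 1, 10, 2, 1, 1, 3, 1, 1, 44]
Period length = 19

19


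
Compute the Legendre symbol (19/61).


p = 61 is prime, so compute (19/61) with the reciprocity algorithm (Jacobi-symbol steps: pull out 2s via (2/n), flip via reciprocity, reduce):
  reciprocity: (19/61) -> +(61/19)
  reduce: (4/19)
  pull out 2: (2/19) = -1  (since 19 mod 8 = 3)
  pull out 2: (2/19) = -1  (since 19 mod 8 = 3)
  (1/19) = 1
Product of signs = 1
(19/61) = 1

1


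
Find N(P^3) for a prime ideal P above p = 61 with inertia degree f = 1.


N(P^a) = p^(a*f)
= 61^(3*1)
= 61^3
= 226981

226981


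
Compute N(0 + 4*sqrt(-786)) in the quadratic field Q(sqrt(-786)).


N(a + b*sqrt(d)) = a^2 - d*b^2
= (0)^2 - (-786)*(4)^2
= 0 + 12576
= 12576

12576


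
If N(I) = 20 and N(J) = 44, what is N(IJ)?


N(IJ) = N(I) * N(J)
= 20 * 44
= 880

880


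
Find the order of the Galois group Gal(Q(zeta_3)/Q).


|Gal(Q(zeta_3)/Q)| = phi(3)
= 2

2


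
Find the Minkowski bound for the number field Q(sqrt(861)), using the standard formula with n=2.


d = 861, d mod 4 = 1, so disc(K) = d = 861; |disc(K)| = 861
Real quadratic field, so n = 2, s = r2 = 0, r1 = 2
M = (n!/n^n) * (4/pi)^s * sqrt(|disc(K)|) = (2!/2^2) * (4/pi)^0 * sqrt(861)
= 0.5 * 1.000000 * 29.342802
= 14.6714

14.6714


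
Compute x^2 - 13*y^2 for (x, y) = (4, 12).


x^2 - d*y^2
= 4^2 - 13*12^2
= 16 - 1872
= -1856

-1856


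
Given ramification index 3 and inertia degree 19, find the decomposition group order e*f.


|D_P| = e * f
= 3 * 19
= 57

57


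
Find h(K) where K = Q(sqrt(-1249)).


K = Q(sqrt(-1249)). d mod 4 = 3, so D = disc(K) = 4d = -4996
h(K) equals the number of primitive reduced positive-definite forms (a, b, c) = a*x^2 + b*x*y + c*y^2 with b^2 - 4ac = D,
where reduced means |b| <= a <= c, with b >= 0 whenever |b| = a or a = c, and primitive means gcd(a, b, c) = 1.
Reduced forces 3a^2 <= |D| = 4996, so 1 <= a <= 40; b must have the parity of D, and c = (b^2 - D)/(4a) must be an integer >= a.
Enumerate a = 1..40, b in [-a, a]:
  a=1: (1, 0, 1249)  [1]
  a=2: (2, 2, 625)  [1]
  a=3..4: none
  a=5: (5, -2, 250), (5, 2, 250)  [2]
  a=6: none
  a=7: (7, -4, 179), (7, 4, 179)  [2]
  a=8..9: none
  a=10: (10, -2, 125), (10, 2, 125)  [2]
  a=11: (11, -8, 115), (11, 8, 115)  [2]
  a=12: none
  a=13: (13, -10, 98), (13, 10, 98)  [2]
  a=14: (14, -10, 91), (14, 10, 91)  [2]
  a=15..16: none
  a=17: (17, -6, 74), (17, 6, 74)  [2]
  a=18: none
  a=19: (19, -18, 70), (19, 18, 70)  [2]
  a=20..21: none
  a=22: (22, -14, 59), (22, 14, 59)  [2]
  a=23: (23, -8, 55), (23, 8, 55)  [2]
  a=24: none
  a=25: (25, -2, 50), (25, 2, 50)  [2]
  a=26: (26, -10, 49), (26, 10, 49)  [2]
  a=27..33: none
  a=34: (34, -6, 37), (34, 6, 37)  [2]
  a=35: (35, -32, 43), (35, -18, 38), (35, 18, 38), (35, 32, 43)  [4]
  a=36..40: none
Total reduced forms: 1 + 1 + 2 + 2 + 2 + 2 + 2 + 2 + 2 + 2 + 2 + 2 + 2 + 2 + 2 + 4 = 32
h = 32

32


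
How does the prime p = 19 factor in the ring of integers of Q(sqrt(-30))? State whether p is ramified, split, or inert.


K = Q(sqrt(-30)). Since d mod 4 = 2, disc(K) = -120.
Check p | disc: -120 mod 19 = 13.
p does not divide disc. Compute Legendre symbol (d/p):
8^((19-1)/2) mod 19 = -1
(d/p) = -1, so p is inert: (p) stays prime with e=1, f=2, g=1.
Therefore p is inert.

inert


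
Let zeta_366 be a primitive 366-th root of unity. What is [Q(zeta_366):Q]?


The degree equals Euler's totient phi(366).
366 = 2 * 3 * 61
phi(366) = 120

120


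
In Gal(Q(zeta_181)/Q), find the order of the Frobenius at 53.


The Frobenius at p in Gal(Q(zeta_n)/Q) = (Z/nZ)* is the class of p, so its order is ord_181(53), the smallest k >= 1 with 53^k = 1 mod 181.
n = 181 = 181, phi(181) = 180; the order divides phi(n).
Divisors of 180: 1, 2, 3, 4, 5, 6, 9, 10, 12, 15, 18, 20, 30, 36, 45, 60, 90, 180
Repeated squaring mod 181: 53^1 = 53, 53^2 = 94, 53^4 = 148, 53^8 = 3, 53^16 = 9, 53^32 = 81, 53^64 = 45, 53^128 = 34
Test divisors in increasing order:
  k=1: 53^1 = 53 mod 181
  k=2: 53^2 = 94 mod 181
  k=3: 53^3 = 94 * 53 = 95 mod 181
  k=4: 53^4 = 148 mod 181
  k=5: 53^5 = 148 * 53 = 61 mod 181
  k=6: 53^6 = 148 * 94 = 156 mod 181
  k=9: 53^9 = 3 * 53 = 159 mod 181
  k=10: 53^10 = 3 * 94 = 101 mod 181
  k=12: 53^12 = 3 * 148 = 82 mod 181
  k=15: 53^15 = 3 * 148 * 94 * 53 = 7 mod 181
  k=18: 53^18 = 9 * 94 = 122 mod 181
  k=20: 53^20 = 9 * 148 = 65 mod 181
  k=30: 53^30 = 9 * 3 * 148 * 94 = 49 mod 181
  k=36: 53^36 = 81 * 148 = 42 mod 181
  k=45: 53^45 = 81 * 3 * 148 * 53 = 162 mod 181
  k=60: 53^60 = 81 * 9 * 3 * 148 = 48 mod 181
  k=90: 53^90 = 45 * 9 * 3 * 94 = 180 mod 181
  k=180: 53^180 = 34 * 81 * 9 * 148 = 1 mod 181  <- first divisor giving 1
Order = 180

180


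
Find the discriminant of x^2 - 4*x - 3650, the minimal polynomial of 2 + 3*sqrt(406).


The element 2 + 3*sqrt(406) has minimal polynomial:
x^2 - 4*x - 3650
Discriminant = (-4)^2 - 4*(-3650)
= 16 + 14600
= 14616

14616


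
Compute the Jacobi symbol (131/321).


Compute (131/321) via quadratic reciprocity:
  reciprocity: (131/321) -> +(321/131)
  reduce: (59/131)
  reciprocity: (59/131) -> -(131/59)
  reduce: (13/59)
  reciprocity: (13/59) -> +(59/13)
  reduce: (7/13)
  reciprocity: (7/13) -> +(13/7)
  reduce: (6/7)
  pull out 2: (2/7) = +1  (since 7 mod 8 = 7)
  reciprocity: (3/7) -> -(7/3)
  reduce: (1/3)
  (1/3) = 1
Product of signs = 1

1


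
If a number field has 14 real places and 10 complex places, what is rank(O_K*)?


By Dirichlet's unit theorem:
rank = r1 + r2 - 1
= 14 + 10 - 1
= 23

23


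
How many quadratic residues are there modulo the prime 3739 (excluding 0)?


For prime p, the number of non-zero quadratic residues is (p-1)/2.
= (3739-1)/2
= 1869

1869


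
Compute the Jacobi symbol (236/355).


Compute (236/355) via quadratic reciprocity:
  pull out 2: (2/355) = -1  (since 355 mod 8 = 3)
  pull out 2: (2/355) = -1  (since 355 mod 8 = 3)
  reciprocity: (59/355) -> -(355/59)
  reduce: (1/59)
  (1/59) = 1
Product of signs = -1

-1


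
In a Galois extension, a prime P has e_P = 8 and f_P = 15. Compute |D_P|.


|D_P| = e * f
= 8 * 15
= 120

120


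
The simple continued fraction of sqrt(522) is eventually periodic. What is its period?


Run the CF algorithm for sqrt(522).
a_0 = floor(sqrt(522)) = 22; set m_0=0, q_0=1.
Recurrence: m' = q*a - m,  q' = (d - m'^2)/q,  a' = floor((a_0 + m')/q').
  step 1: m=22, q=38, a=1
  step 2: m=16, q=7, a=5
  step 3: m=19, q=23, a=1
  step 4: m=4, q=22, a=1
  step 5: m=18, q=9, a=4
  step 6: m=18, q=22, a=1
  step 7: m=4, q=23, a=1
  step 8: m=19, q=7, a=5
  step 9: m=16, q=38, a=1
  step 10: m=22, q=1, a=44
a_10 = 2*a_0 = 44, so the period closes here.
sqrt(522) = [22; 1, 5, 1, 1, 4, 1, 1, 5, 1, 44]
Period length = 10

10


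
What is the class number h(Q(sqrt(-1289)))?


K = Q(sqrt(-1289)). d mod 4 = 3, so D = disc(K) = 4d = -5156
h(K) equals the number of primitive reduced positive-definite forms (a, b, c) = a*x^2 + b*x*y + c*y^2 with b^2 - 4ac = D,
where reduced means |b| <= a <= c, with b >= 0 whenever |b| = a or a = c, and primitive means gcd(a, b, c) = 1.
Reduced forces 3a^2 <= |D| = 5156, so 1 <= a <= 41; b must have the parity of D, and c = (b^2 - D)/(4a) must be an integer >= a.
Enumerate a = 1..41, b in [-a, a]:
  a=1: (1, 0, 1289)  [1]
  a=2: (2, 2, 645)  [1]
  a=3: (3, -2, 430), (3, 2, 430)  [2]
  a=4: none
  a=5: (5, -2, 258), (5, 2, 258)  [2]
  a=6: (6, -2, 215), (6, 2, 215)  [2]
  a=7..8: none
  a=9: (9, -8, 145), (9, 8, 145)  [2]
  a=10: (10, -2, 129), (10, 2, 129)  [2]
  a=11: (11, -6, 118), (11, 6, 118)  [2]
  a=12..14: none
  a=15: (15, -8, 87), (15, -2, 86), (15, 2, 86), (15, 8, 87)  [4]
  a=16..17: none
  a=18: (18, -10, 73), (18, 10, 73)  [2]
  a=19..21: none
  a=22: (22, -6, 59), (22, 6, 59)  [2]
  a=23..24: none
  a=25: (25, -12, 53), (25, 12, 53)  [2]
  a=26: none
  a=27: (27, -26, 54), (27, 26, 54)  [2]
  a=28: none
  a=29: (29, -8, 45), (29, 8, 45)  [2]
  a=30: (30, -22, 47), (30, -2, 43), (30, 2, 43), (30, 22, 47)  [4]
  a=31..32: none
  a=33: (33, -28, 45), (33, -16, 41), (33, 16, 41), (33, 28, 45)  [4]
  a=34..41: none
Total reduced forms: 1 + 1 + 2 + 2 + 2 + 2 + 2 + 2 + 4 + 2 + 2 + 2 + 2 + 2 + 4 + 4 = 36
h = 36

36


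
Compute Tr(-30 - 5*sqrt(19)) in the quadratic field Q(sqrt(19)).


Tr(a + b*sqrt(d)) = (a + b*sqrt(d)) + (a - b*sqrt(d)) = 2a
= 2 * (-30)
= -60

-60


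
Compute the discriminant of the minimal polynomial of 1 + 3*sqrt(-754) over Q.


The element 1 + 3*sqrt(-754) has minimal polynomial:
x^2 - 2*x + 6787
Discriminant = (-2)^2 - 4*(6787)
= 4 - 27148
= -27144

-27144


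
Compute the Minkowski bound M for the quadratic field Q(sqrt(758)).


d = 758, d mod 4 = 2, so disc(K) = 4d = 3032; |disc(K)| = 3032
Real quadratic field, so n = 2, s = r2 = 0, r1 = 2
M = (n!/n^n) * (4/pi)^s * sqrt(|disc(K)|) = (2!/2^2) * (4/pi)^0 * sqrt(3032)
= 0.5 * 1.000000 * 55.063600
= 27.5318

27.5318


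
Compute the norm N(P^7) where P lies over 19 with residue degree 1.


N(P^a) = p^(a*f)
= 19^(7*1)
= 19^7
= 893871739

893871739


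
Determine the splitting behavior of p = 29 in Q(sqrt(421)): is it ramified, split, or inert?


K = Q(sqrt(421)). Since d mod 4 = 1, disc(K) = 421.
Check p | disc: 421 mod 29 = 15.
p does not divide disc. Compute Legendre symbol (d/p):
15^((29-1)/2) mod 29 = -1
(d/p) = -1, so p is inert: (p) stays prime with e=1, f=2, g=1.
Therefore p is inert.

inert


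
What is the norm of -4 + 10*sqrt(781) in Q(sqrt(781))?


N(a + b*sqrt(d)) = a^2 - d*b^2
= (-4)^2 - (781)*(10)^2
= 16 - 78100
= -78084

-78084


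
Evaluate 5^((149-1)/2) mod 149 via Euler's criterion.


p = 149 is prime and the exponent is (p-1)/2 = 74, so by Euler's criterion 5^74 = (5/149) = +1 or -1 mod 149.
Compute by square-and-multiply:
  74 = 64 + 8 + 2 (binary 1001010)
  Repeated squaring mod 149: 5^1 = 5, 5^2 = 25, 5^4 = 29, 5^8 = 96, 5^16 = 127, 5^32 = 37, 5^64 = 28
  5^74 = 5^64 * 5^8 * 5^2 = 28 * 96 * 25 mod 149
    28 * 96 = 2688 = 6 mod 149
    6 * 25 = 150 = 1 mod 149
  5^74 = 1 mod 149
Result 1: 5 is a quadratic residue mod 149.
5^74 mod 149 = 1

1


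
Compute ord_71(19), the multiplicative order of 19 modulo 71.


We want ord_71(19), the smallest k >= 1 with 19^k = 1 mod 71.
n = 71 = 71, phi(71) = 70; the order divides phi(n).
Divisors of 70: 1, 2, 5, 7, 10, 14, 35, 70
Repeated squaring mod 71: 19^1 = 19, 19^2 = 6, 19^4 = 36, 19^8 = 18, 19^16 = 40, 19^32 = 38, 19^64 = 24
Test divisors in increasing order:
  k=1: 19^1 = 19 mod 71
  k=2: 19^2 = 6 mod 71
  k=5: 19^5 = 36 * 19 = 45 mod 71
  k=7: 19^7 = 36 * 6 * 19 = 57 mod 71
  k=10: 19^10 = 18 * 6 = 37 mod 71
  k=14: 19^14 = 18 * 36 * 6 = 54 mod 71
  k=35: 19^35 = 38 * 6 * 19 = 1 mod 71  <- first divisor giving 1
Order = 35

35


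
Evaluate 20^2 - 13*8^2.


x^2 - d*y^2
= 20^2 - 13*8^2
= 400 - 832
= -432

-432


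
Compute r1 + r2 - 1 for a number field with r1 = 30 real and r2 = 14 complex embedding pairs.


By Dirichlet's unit theorem:
rank = r1 + r2 - 1
= 30 + 14 - 1
= 43

43


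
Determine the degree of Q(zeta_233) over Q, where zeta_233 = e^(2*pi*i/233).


The degree equals Euler's totient phi(233).
233 = 233
phi(233) = 232

232


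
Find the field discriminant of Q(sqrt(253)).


For K = Q(sqrt(d)) with d squarefree: disc(K) = d if d = 1 mod 4, and disc(K) = 4d if d = 2 or 3 mod 4.
Here d = 253, and d mod 4 = 1.
d = 1 mod 4 (O_K = Z[(1+sqrt(d))/2]), so disc(K) = d = 253

253


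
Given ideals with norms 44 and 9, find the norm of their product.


N(IJ) = N(I) * N(J)
= 44 * 9
= 396

396


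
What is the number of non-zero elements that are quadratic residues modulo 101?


For prime p, the number of non-zero quadratic residues is (p-1)/2.
= (101-1)/2
= 50

50


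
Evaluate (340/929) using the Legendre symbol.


p = 929 is prime, so compute (340/929) with the reciprocity algorithm (Jacobi-symbol steps: pull out 2s via (2/n), flip via reciprocity, reduce):
  pull out 2: (2/929) = +1  (since 929 mod 8 = 1)
  pull out 2: (2/929) = +1  (since 929 mod 8 = 1)
  reciprocity: (85/929) -> +(929/85)
  reduce: (79/85)
  reciprocity: (79/85) -> +(85/79)
  reduce: (6/79)
  pull out 2: (2/79) = +1  (since 79 mod 8 = 7)
  reciprocity: (3/79) -> -(79/3)
  reduce: (1/3)
  (1/3) = 1
Product of signs = -1
(340/929) = -1

-1


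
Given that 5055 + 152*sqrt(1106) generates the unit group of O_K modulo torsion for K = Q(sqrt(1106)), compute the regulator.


epsilon = 5055 + 152*sqrt(1106)
= 10109.9999
R = ln(10109.9999)
= 9.2213

9.2213


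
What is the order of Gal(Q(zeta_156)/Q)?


|Gal(Q(zeta_156)/Q)| = phi(156)
= 48

48


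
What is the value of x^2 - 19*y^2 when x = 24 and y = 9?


x^2 - d*y^2
= 24^2 - 19*9^2
= 576 - 1539
= -963

-963


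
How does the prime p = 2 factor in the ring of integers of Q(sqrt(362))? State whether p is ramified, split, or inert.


K = Q(sqrt(362)). Since d mod 4 = 2, disc(K) = 1448.
Check p | disc: 1448 mod 2 = 0.
p divides disc, so p ramifies: (p) = P^2 with e=2, f=1, g=1.
Therefore p is ramified.

ramified


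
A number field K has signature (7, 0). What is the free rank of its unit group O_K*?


By Dirichlet's unit theorem:
rank = r1 + r2 - 1
= 7 + 0 - 1
= 6

6


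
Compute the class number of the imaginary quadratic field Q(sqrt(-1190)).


K = Q(sqrt(-1190)). d mod 4 = 2, so D = disc(K) = 4d = -4760
h(K) equals the number of primitive reduced positive-definite forms (a, b, c) = a*x^2 + b*x*y + c*y^2 with b^2 - 4ac = D,
where reduced means |b| <= a <= c, with b >= 0 whenever |b| = a or a = c, and primitive means gcd(a, b, c) = 1.
Reduced forces 3a^2 <= |D| = 4760, so 1 <= a <= 39; b must have the parity of D, and c = (b^2 - D)/(4a) must be an integer >= a.
Enumerate a = 1..39, b in [-a, a]:
  a=1: (1, 0, 1190)  [1]
  a=2: (2, 0, 595)  [1]
  a=3: (3, -2, 397), (3, 2, 397)  [2]
  a=4: none
  a=5: (5, 0, 238)  [1]
  a=6: (6, -4, 199), (6, 4, 199)  [2]
  a=7: (7, 0, 170)  [1]
  a=8: none
  a=9: (9, -8, 134), (9, 8, 134)  [2]
  a=10: (10, 0, 119)  [1]
  a=11: (11, -6, 109), (11, 6, 109)  [2]
  a=12..13: none
  a=14: (14, 0, 85)  [1]
  a=15: (15, -10, 81), (15, 10, 81)  [2]
  a=16: none
  a=17: (17, 0, 70)  [1]
  a=18: (18, -8, 67), (18, 8, 67)  [2]
  a=19: (19, -16, 66), (19, 16, 66)  [2]
  a=20: none
  a=21: (21, -14, 59), (21, 14, 59)  [2]
  a=22: (22, -16, 57), (22, 16, 57)  [2]
  a=23: (23, -22, 57), (23, 22, 57)  [2]
  a=24..26: none
  a=27: (27, -10, 45), (27, 10, 45)  [2]
  a=28: none
  a=29: (29, -24, 46), (29, 24, 46)  [2]
  a=30: (30, -20, 43), (30, 20, 43)  [2]
  a=31: (31, -18, 41), (31, 18, 41)  [2]
  a=32: none
  a=33: (33, -28, 42), (33, -16, 38), (33, 16, 38), (33, 28, 42)  [4]
  a=34: (34, 0, 35)  [1]
  a=35..39: none
Total reduced forms: 1 + 1 + 2 + 1 + 2 + 1 + 2 + 1 + 2 + 1 + 2 + 1 + 2 + 2 + 2 + 2 + 2 + 2 + 2 + 2 + 2 + 4 + 1 = 40
h = 40

40


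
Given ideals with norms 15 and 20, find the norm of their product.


N(IJ) = N(I) * N(J)
= 15 * 20
= 300

300


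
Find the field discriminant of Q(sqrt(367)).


For K = Q(sqrt(d)) with d squarefree: disc(K) = d if d = 1 mod 4, and disc(K) = 4d if d = 2 or 3 mod 4.
Here d = 367, and d mod 4 = 3.
d = 3 mod 4, not 1 (O_K = Z[sqrt(d)]), so disc(K) = 4d = 4 * (367) = 1468

1468


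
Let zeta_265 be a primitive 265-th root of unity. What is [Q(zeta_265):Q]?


The degree equals Euler's totient phi(265).
265 = 5 * 53
phi(265) = 208

208


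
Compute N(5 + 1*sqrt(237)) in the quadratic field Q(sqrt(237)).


N(a + b*sqrt(d)) = a^2 - d*b^2
= (5)^2 - (237)*(1)^2
= 25 - 237
= -212

-212


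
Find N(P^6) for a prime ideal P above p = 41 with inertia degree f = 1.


N(P^a) = p^(a*f)
= 41^(6*1)
= 41^6
= 4750104241

4750104241


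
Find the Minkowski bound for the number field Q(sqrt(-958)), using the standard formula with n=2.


d = -958, d mod 4 = 2, so disc(K) = 4d = -3832; |disc(K)| = 3832
Imaginary quadratic field, so n = 2, s = r2 = 1, r1 = 0
M = (n!/n^n) * (4/pi)^s * sqrt(|disc(K)|) = (2!/2^2) * (4/pi)^1 * sqrt(3832)
= 0.5 * 1.273240 * 61.903150
= 39.4088

39.4088


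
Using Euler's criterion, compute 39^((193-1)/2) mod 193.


p = 193 is prime and the exponent is (p-1)/2 = 96, so by Euler's criterion 39^96 = (39/193) = +1 or -1 mod 193.
Compute by square-and-multiply:
  96 = 64 + 32 (binary 1100000)
  Repeated squaring mod 193: 39^1 = 39, 39^2 = 170, 39^4 = 143, 39^8 = 184, 39^16 = 81, 39^32 = 192, 39^64 = 1
  39^96 = 39^64 * 39^32 = 1 * 192 mod 193
    1 * 192 = 192 = 192 mod 193
  39^96 = 192 mod 193
Result 192 = p - 1 = -1 mod 193: 39 is a quadratic non-residue mod 193. As a residue in [0, p-1] the value is 192.
39^96 mod 193 = 192

192


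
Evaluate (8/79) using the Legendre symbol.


p = 79 is prime, so compute (8/79) with the reciprocity algorithm (Jacobi-symbol steps: pull out 2s via (2/n), flip via reciprocity, reduce):
  pull out 2: (2/79) = +1  (since 79 mod 8 = 7)
  pull out 2: (2/79) = +1  (since 79 mod 8 = 7)
  pull out 2: (2/79) = +1  (since 79 mod 8 = 7)
  (1/79) = 1
Product of signs = 1
(8/79) = 1

1


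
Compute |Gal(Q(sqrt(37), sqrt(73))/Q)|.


The 2 square roots of distinct primes are multiplicatively independent over Q,
so [K:Q] = 2^2 and Gal(K/Q) is isomorphic to (Z/2Z)^2.
|Gal| = 2^2 = 4

4


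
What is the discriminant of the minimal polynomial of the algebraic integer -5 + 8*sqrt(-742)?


The element -5 + 8*sqrt(-742) has minimal polynomial:
x^2 + 10*x + 47513
Discriminant = (10)^2 - 4*(47513)
= 100 - 190052
= -189952

-189952


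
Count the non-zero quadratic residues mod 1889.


For prime p, the number of non-zero quadratic residues is (p-1)/2.
= (1889-1)/2
= 944

944


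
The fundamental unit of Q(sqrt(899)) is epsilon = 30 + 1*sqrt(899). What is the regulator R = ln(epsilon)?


epsilon = 30 + 1*sqrt(899)
= 59.9833
R = ln(59.9833)
= 4.0941

4.0941


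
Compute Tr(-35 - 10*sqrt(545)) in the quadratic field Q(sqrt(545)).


Tr(a + b*sqrt(d)) = (a + b*sqrt(d)) + (a - b*sqrt(d)) = 2a
= 2 * (-35)
= -70

-70


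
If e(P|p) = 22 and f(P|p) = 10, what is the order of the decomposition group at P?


|D_P| = e * f
= 22 * 10
= 220

220


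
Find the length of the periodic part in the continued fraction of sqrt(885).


Run the CF algorithm for sqrt(885).
a_0 = floor(sqrt(885)) = 29; set m_0=0, q_0=1.
Recurrence: m' = q*a - m,  q' = (d - m'^2)/q,  a' = floor((a_0 + m')/q').
  step 1: m=29, q=44, a=1
  step 2: m=15, q=15, a=2
  step 3: m=15, q=44, a=1
  step 4: m=29, q=1, a=58
a_4 = 2*a_0 = 58, so the period closes here.
sqrt(885) = [29; 1, 2, 1, 58]
Period length = 4

4


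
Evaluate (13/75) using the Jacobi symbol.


Compute (13/75) via quadratic reciprocity:
  reciprocity: (13/75) -> +(75/13)
  reduce: (10/13)
  pull out 2: (2/13) = -1  (since 13 mod 8 = 5)
  reciprocity: (5/13) -> +(13/5)
  reduce: (3/5)
  reciprocity: (3/5) -> +(5/3)
  reduce: (2/3)
  pull out 2: (2/3) = -1  (since 3 mod 8 = 3)
  (1/3) = 1
Product of signs = 1

1


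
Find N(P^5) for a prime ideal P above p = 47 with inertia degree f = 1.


N(P^a) = p^(a*f)
= 47^(5*1)
= 47^5
= 229345007

229345007


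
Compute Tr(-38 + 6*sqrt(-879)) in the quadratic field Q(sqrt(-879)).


Tr(a + b*sqrt(d)) = (a + b*sqrt(d)) + (a - b*sqrt(d)) = 2a
= 2 * (-38)
= -76

-76


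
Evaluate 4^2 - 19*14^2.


x^2 - d*y^2
= 4^2 - 19*14^2
= 16 - 3724
= -3708

-3708


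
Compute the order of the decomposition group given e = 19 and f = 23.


|D_P| = e * f
= 19 * 23
= 437

437


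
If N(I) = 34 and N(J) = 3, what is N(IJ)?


N(IJ) = N(I) * N(J)
= 34 * 3
= 102

102


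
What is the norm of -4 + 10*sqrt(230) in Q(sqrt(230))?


N(a + b*sqrt(d)) = a^2 - d*b^2
= (-4)^2 - (230)*(10)^2
= 16 - 23000
= -22984

-22984


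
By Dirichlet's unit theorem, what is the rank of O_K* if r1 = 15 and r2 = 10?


By Dirichlet's unit theorem:
rank = r1 + r2 - 1
= 15 + 10 - 1
= 24

24


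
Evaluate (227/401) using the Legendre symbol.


p = 401 is prime, so compute (227/401) with the reciprocity algorithm (Jacobi-symbol steps: pull out 2s via (2/n), flip via reciprocity, reduce):
  reciprocity: (227/401) -> +(401/227)
  reduce: (174/227)
  pull out 2: (2/227) = -1  (since 227 mod 8 = 3)
  reciprocity: (87/227) -> -(227/87)
  reduce: (53/87)
  reciprocity: (53/87) -> +(87/53)
  reduce: (34/53)
  pull out 2: (2/53) = -1  (since 53 mod 8 = 5)
  reciprocity: (17/53) -> +(53/17)
  reduce: (2/17)
  pull out 2: (2/17) = +1  (since 17 mod 8 = 1)
  (1/17) = 1
Product of signs = -1
(227/401) = -1

-1


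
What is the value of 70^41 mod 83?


p = 83 is prime and the exponent is (p-1)/2 = 41, so by Euler's criterion 70^41 = (70/83) = +1 or -1 mod 83.
Compute by square-and-multiply:
  41 = 32 + 8 + 1 (binary 101001)
  Repeated squaring mod 83: 70^1 = 70, 70^2 = 3, 70^4 = 9, 70^8 = 81, 70^16 = 4, 70^32 = 16
  70^41 = 70^32 * 70^8 * 70^1 = 16 * 81 * 70 mod 83
    16 * 81 = 1296 = 51 mod 83
    51 * 70 = 3570 = 1 mod 83
  70^41 = 1 mod 83
Result 1: 70 is a quadratic residue mod 83.
70^41 mod 83 = 1

1


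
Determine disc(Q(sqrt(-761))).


For K = Q(sqrt(d)) with d squarefree: disc(K) = d if d = 1 mod 4, and disc(K) = 4d if d = 2 or 3 mod 4.
Here d = -761, and d mod 4 = 3.
d = 3 mod 4, not 1 (O_K = Z[sqrt(d)]), so disc(K) = 4d = 4 * (-761) = -3044

-3044


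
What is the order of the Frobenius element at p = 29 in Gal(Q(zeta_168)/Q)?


The Frobenius at p in Gal(Q(zeta_n)/Q) = (Z/nZ)* is the class of p, so its order is ord_168(29), the smallest k >= 1 with 29^k = 1 mod 168.
n = 168 = 2^3 * 3 * 7, phi(168) = 48; the order divides phi(n).
Divisors of 48: 1, 2, 3, 4, 6, 8, 12, 16, 24, 48
Repeated squaring mod 168: 29^1 = 29, 29^2 = 1, 29^4 = 1, 29^8 = 1, 29^16 = 1, 29^32 = 1
Test divisors in increasing order:
  k=1: 29^1 = 29 mod 168
  k=2: 29^2 = 1 mod 168  <- first divisor giving 1
Order = 2

2


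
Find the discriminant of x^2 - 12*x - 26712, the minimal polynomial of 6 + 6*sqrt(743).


The element 6 + 6*sqrt(743) has minimal polynomial:
x^2 - 12*x - 26712
Discriminant = (-12)^2 - 4*(-26712)
= 144 + 106848
= 106992

106992


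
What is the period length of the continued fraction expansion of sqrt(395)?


Run the CF algorithm for sqrt(395).
a_0 = floor(sqrt(395)) = 19; set m_0=0, q_0=1.
Recurrence: m' = q*a - m,  q' = (d - m'^2)/q,  a' = floor((a_0 + m')/q').
  step 1: m=19, q=34, a=1
  step 2: m=15, q=5, a=6
  step 3: m=15, q=34, a=1
  step 4: m=19, q=1, a=38
a_4 = 2*a_0 = 38, so the period closes here.
sqrt(395) = [19; 1, 6, 1, 38]
Period length = 4

4


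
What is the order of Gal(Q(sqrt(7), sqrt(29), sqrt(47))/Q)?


The 3 square roots of distinct primes are multiplicatively independent over Q,
so [K:Q] = 2^3 and Gal(K/Q) is isomorphic to (Z/2Z)^3.
|Gal| = 2^3 = 8

8


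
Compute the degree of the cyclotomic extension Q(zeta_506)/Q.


The degree equals Euler's totient phi(506).
506 = 2 * 11 * 23
phi(506) = 220

220


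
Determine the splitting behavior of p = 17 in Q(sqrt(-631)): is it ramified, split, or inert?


K = Q(sqrt(-631)). Since d mod 4 = 1, disc(K) = -631.
Check p | disc: -631 mod 17 = 15.
p does not divide disc. Compute Legendre symbol (d/p):
15^((17-1)/2) mod 17 = 1
(d/p) = 1, so p splits: (p) = P*P' with e=1, f=1, g=2.
Therefore p is split.

split


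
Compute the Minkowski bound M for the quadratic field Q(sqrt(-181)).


d = -181, d mod 4 = 3, so disc(K) = 4d = -724; |disc(K)| = 724
Imaginary quadratic field, so n = 2, s = r2 = 1, r1 = 0
M = (n!/n^n) * (4/pi)^s * sqrt(|disc(K)|) = (2!/2^2) * (4/pi)^1 * sqrt(724)
= 0.5 * 1.273240 * 26.907248
= 17.1297

17.1297


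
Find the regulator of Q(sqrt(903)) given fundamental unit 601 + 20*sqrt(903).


epsilon = 601 + 20*sqrt(903)
= 1201.9992
R = ln(1201.9992)
= 7.0917

7.0917


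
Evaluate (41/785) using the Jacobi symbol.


Compute (41/785) via quadratic reciprocity:
  reciprocity: (41/785) -> +(785/41)
  reduce: (6/41)
  pull out 2: (2/41) = +1  (since 41 mod 8 = 1)
  reciprocity: (3/41) -> +(41/3)
  reduce: (2/3)
  pull out 2: (2/3) = -1  (since 3 mod 8 = 3)
  (1/3) = 1
Product of signs = -1

-1


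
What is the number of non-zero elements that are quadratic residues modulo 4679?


For prime p, the number of non-zero quadratic residues is (p-1)/2.
= (4679-1)/2
= 2339

2339


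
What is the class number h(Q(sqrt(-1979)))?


K = Q(sqrt(-1979)). d mod 4 = 1, so D = disc(K) = d = -1979
h(K) equals the number of primitive reduced positive-definite forms (a, b, c) = a*x^2 + b*x*y + c*y^2 with b^2 - 4ac = D,
where reduced means |b| <= a <= c, with b >= 0 whenever |b| = a or a = c, and primitive means gcd(a, b, c) = 1.
Reduced forces 3a^2 <= |D| = 1979, so 1 <= a <= 25; b must have the parity of D, and c = (b^2 - D)/(4a) must be an integer >= a.
Enumerate a = 1..25, b in [-a, a]:
  a=1: (1, 1, 495)  [1]
  a=2: none
  a=3: (3, -1, 165), (3, 1, 165)  [2]
  a=4: none
  a=5: (5, -1, 99), (5, 1, 99)  [2]
  a=6: none
  a=7: (7, -3, 71), (7, 3, 71)  [2]
  a=8: none
  a=9: (9, -1, 55), (9, 1, 55)  [2]
  a=10: none
  a=11: (11, -1, 45), (11, 1, 45)  [2]
  a=12: none
  a=13: (13, -7, 39), (13, 7, 39)  [2]
  a=14: none
  a=15: (15, -11, 35), (15, -1, 33), (15, 1, 33), (15, 11, 35)  [4]
  a=16..18: none
  a=19: (19, -15, 29), (19, 15, 29)  [2]
  a=20: none
  a=21: (21, -17, 27), (21, -11, 25), (21, 11, 25), (21, 17, 27)  [4]
  a=22..25: none
Total reduced forms: 1 + 2 + 2 + 2 + 2 + 2 + 2 + 4 + 2 + 4 = 23
h = 23

23


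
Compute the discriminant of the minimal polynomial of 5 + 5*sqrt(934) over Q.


The element 5 + 5*sqrt(934) has minimal polynomial:
x^2 - 10*x - 23325
Discriminant = (-10)^2 - 4*(-23325)
= 100 + 93300
= 93400

93400


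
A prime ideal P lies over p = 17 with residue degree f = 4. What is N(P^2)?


N(P^a) = p^(a*f)
= 17^(2*4)
= 17^8
= 6975757441

6975757441


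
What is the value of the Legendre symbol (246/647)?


p = 647 is prime, so compute (246/647) with the reciprocity algorithm (Jacobi-symbol steps: pull out 2s via (2/n), flip via reciprocity, reduce):
  pull out 2: (2/647) = +1  (since 647 mod 8 = 7)
  reciprocity: (123/647) -> -(647/123)
  reduce: (32/123)
  pull out 2: (2/123) = -1  (since 123 mod 8 = 3)
  pull out 2: (2/123) = -1  (since 123 mod 8 = 3)
  pull out 2: (2/123) = -1  (since 123 mod 8 = 3)
  pull out 2: (2/123) = -1  (since 123 mod 8 = 3)
  pull out 2: (2/123) = -1  (since 123 mod 8 = 3)
  (1/123) = 1
Product of signs = 1
(246/647) = 1

1


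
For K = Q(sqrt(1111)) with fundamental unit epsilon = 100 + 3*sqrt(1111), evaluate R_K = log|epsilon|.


epsilon = 100 + 3*sqrt(1111)
= 199.9950
R = ln(199.9950)
= 5.2983

5.2983


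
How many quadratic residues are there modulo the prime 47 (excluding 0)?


For prime p, the number of non-zero quadratic residues is (p-1)/2.
= (47-1)/2
= 23

23


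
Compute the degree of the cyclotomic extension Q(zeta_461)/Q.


The degree equals Euler's totient phi(461).
461 = 461
phi(461) = 460

460


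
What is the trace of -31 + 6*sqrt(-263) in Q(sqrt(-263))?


Tr(a + b*sqrt(d)) = (a + b*sqrt(d)) + (a - b*sqrt(d)) = 2a
= 2 * (-31)
= -62

-62


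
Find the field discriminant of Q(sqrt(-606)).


For K = Q(sqrt(d)) with d squarefree: disc(K) = d if d = 1 mod 4, and disc(K) = 4d if d = 2 or 3 mod 4.
Here d = -606, and d mod 4 = 2.
d = 2 mod 4, not 1 (O_K = Z[sqrt(d)]), so disc(K) = 4d = 4 * (-606) = -2424

-2424


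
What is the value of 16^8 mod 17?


p = 17 is prime and the exponent is (p-1)/2 = 8, so by Euler's criterion 16^8 = (16/17) = +1 or -1 mod 17.
Compute by square-and-multiply:
  8 = 8 (binary 1000)
  Repeated squaring mod 17: 16^1 = 16, 16^2 = 1, 16^4 = 1, 16^8 = 1
  16^8 = 1 mod 17
Result 1: 16 is a quadratic residue mod 17.
16^8 mod 17 = 1

1


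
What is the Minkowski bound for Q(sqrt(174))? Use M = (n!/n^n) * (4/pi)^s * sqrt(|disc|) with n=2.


d = 174, d mod 4 = 2, so disc(K) = 4d = 696; |disc(K)| = 696
Real quadratic field, so n = 2, s = r2 = 0, r1 = 2
M = (n!/n^n) * (4/pi)^s * sqrt(|disc(K)|) = (2!/2^2) * (4/pi)^0 * sqrt(696)
= 0.5 * 1.000000 * 26.381812
= 13.1909

13.1909


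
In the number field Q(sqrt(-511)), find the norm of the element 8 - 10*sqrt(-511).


N(a + b*sqrt(d)) = a^2 - d*b^2
= (8)^2 - (-511)*(-10)^2
= 64 + 51100
= 51164

51164


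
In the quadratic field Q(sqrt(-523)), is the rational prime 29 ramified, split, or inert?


K = Q(sqrt(-523)). Since d mod 4 = 1, disc(K) = -523.
Check p | disc: -523 mod 29 = 28.
p does not divide disc. Compute Legendre symbol (d/p):
28^((29-1)/2) mod 29 = 1
(d/p) = 1, so p splits: (p) = P*P' with e=1, f=1, g=2.
Therefore p is split.

split


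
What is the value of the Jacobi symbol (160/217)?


Compute (160/217) via quadratic reciprocity:
  pull out 2: (2/217) = +1  (since 217 mod 8 = 1)
  pull out 2: (2/217) = +1  (since 217 mod 8 = 1)
  pull out 2: (2/217) = +1  (since 217 mod 8 = 1)
  pull out 2: (2/217) = +1  (since 217 mod 8 = 1)
  pull out 2: (2/217) = +1  (since 217 mod 8 = 1)
  reciprocity: (5/217) -> +(217/5)
  reduce: (2/5)
  pull out 2: (2/5) = -1  (since 5 mod 8 = 5)
  (1/5) = 1
Product of signs = -1

-1


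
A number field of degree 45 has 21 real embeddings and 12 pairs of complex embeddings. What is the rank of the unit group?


By Dirichlet's unit theorem:
rank = r1 + r2 - 1
= 21 + 12 - 1
= 32

32


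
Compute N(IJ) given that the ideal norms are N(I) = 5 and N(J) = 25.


N(IJ) = N(I) * N(J)
= 5 * 25
= 125

125


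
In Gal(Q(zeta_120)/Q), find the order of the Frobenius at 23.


The Frobenius at p in Gal(Q(zeta_n)/Q) = (Z/nZ)* is the class of p, so its order is ord_120(23), the smallest k >= 1 with 23^k = 1 mod 120.
n = 120 = 2^3 * 3 * 5, phi(120) = 32; the order divides phi(n).
Divisors of 32: 1, 2, 4, 8, 16, 32
Repeated squaring mod 120: 23^1 = 23, 23^2 = 49, 23^4 = 1, 23^8 = 1, 23^16 = 1, 23^32 = 1
Test divisors in increasing order:
  k=1: 23^1 = 23 mod 120
  k=2: 23^2 = 49 mod 120
  k=4: 23^4 = 1 mod 120  <- first divisor giving 1
Order = 4

4


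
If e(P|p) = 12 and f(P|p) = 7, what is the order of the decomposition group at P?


|D_P| = e * f
= 12 * 7
= 84

84


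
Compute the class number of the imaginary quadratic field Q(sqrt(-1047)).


K = Q(sqrt(-1047)). d mod 4 = 1, so D = disc(K) = d = -1047
h(K) equals the number of primitive reduced positive-definite forms (a, b, c) = a*x^2 + b*x*y + c*y^2 with b^2 - 4ac = D,
where reduced means |b| <= a <= c, with b >= 0 whenever |b| = a or a = c, and primitive means gcd(a, b, c) = 1.
Reduced forces 3a^2 <= |D| = 1047, so 1 <= a <= 18; b must have the parity of D, and c = (b^2 - D)/(4a) must be an integer >= a.
Enumerate a = 1..18, b in [-a, a]:
  a=1: (1, 1, 262)  [1]
  a=2: (2, -1, 131), (2, 1, 131)  [2]
  a=3: (3, 3, 88)  [1]
  a=4: (4, -3, 66), (4, 3, 66)  [2]
  a=5: none
  a=6: (6, -3, 44), (6, 3, 44)  [2]
  a=7: none
  a=8: (8, -3, 33), (8, 3, 33)  [2]
  a=9..10: none
  a=11: (11, -3, 24), (11, 3, 24)  [2]
  a=12: (12, -3, 22), (12, 3, 22)  [2]
  a=13..15: none
  a=16: (16, -13, 19), (16, 13, 19)  [2]
  a=17..18: none
Total reduced forms: 1 + 2 + 1 + 2 + 2 + 2 + 2 + 2 + 2 = 16
h = 16

16


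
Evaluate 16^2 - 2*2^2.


x^2 - d*y^2
= 16^2 - 2*2^2
= 256 - 8
= 248

248


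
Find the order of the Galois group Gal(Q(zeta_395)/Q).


|Gal(Q(zeta_395)/Q)| = phi(395)
= 312

312


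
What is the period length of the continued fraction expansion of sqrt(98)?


Run the CF algorithm for sqrt(98).
a_0 = floor(sqrt(98)) = 9; set m_0=0, q_0=1.
Recurrence: m' = q*a - m,  q' = (d - m'^2)/q,  a' = floor((a_0 + m')/q').
  step 1: m=9, q=17, a=1
  step 2: m=8, q=2, a=8
  step 3: m=8, q=17, a=1
  step 4: m=9, q=1, a=18
a_4 = 2*a_0 = 18, so the period closes here.
sqrt(98) = [9; 1, 8, 1, 18]
Period length = 4

4


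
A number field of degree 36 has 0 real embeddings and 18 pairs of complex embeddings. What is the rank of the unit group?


By Dirichlet's unit theorem:
rank = r1 + r2 - 1
= 0 + 18 - 1
= 17

17


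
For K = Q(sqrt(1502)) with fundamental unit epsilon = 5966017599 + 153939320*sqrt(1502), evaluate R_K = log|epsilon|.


epsilon = 5966017599 + 153939320*sqrt(1502)
= 1.1932e+10
R = ln(1.1932e+10)
= 23.2025

23.2025


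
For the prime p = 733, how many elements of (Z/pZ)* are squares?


For prime p, the number of non-zero quadratic residues is (p-1)/2.
= (733-1)/2
= 366

366


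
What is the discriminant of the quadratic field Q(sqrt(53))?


For K = Q(sqrt(d)) with d squarefree: disc(K) = d if d = 1 mod 4, and disc(K) = 4d if d = 2 or 3 mod 4.
Here d = 53, and d mod 4 = 1.
d = 1 mod 4 (O_K = Z[(1+sqrt(d))/2]), so disc(K) = d = 53

53


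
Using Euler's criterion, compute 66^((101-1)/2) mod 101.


p = 101 is prime and the exponent is (p-1)/2 = 50, so by Euler's criterion 66^50 = (66/101) = +1 or -1 mod 101.
Compute by square-and-multiply:
  50 = 32 + 16 + 2 (binary 110010)
  Repeated squaring mod 101: 66^1 = 66, 66^2 = 13, 66^4 = 68, 66^8 = 79, 66^16 = 80, 66^32 = 37
  66^50 = 66^32 * 66^16 * 66^2 = 37 * 80 * 13 mod 101
    37 * 80 = 2960 = 31 mod 101
    31 * 13 = 403 = 100 mod 101
  66^50 = 100 mod 101
Result 100 = p - 1 = -1 mod 101: 66 is a quadratic non-residue mod 101. As a residue in [0, p-1] the value is 100.
66^50 mod 101 = 100

100


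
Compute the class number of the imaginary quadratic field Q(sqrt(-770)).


K = Q(sqrt(-770)). d mod 4 = 2, so D = disc(K) = 4d = -3080
h(K) equals the number of primitive reduced positive-definite forms (a, b, c) = a*x^2 + b*x*y + c*y^2 with b^2 - 4ac = D,
where reduced means |b| <= a <= c, with b >= 0 whenever |b| = a or a = c, and primitive means gcd(a, b, c) = 1.
Reduced forces 3a^2 <= |D| = 3080, so 1 <= a <= 32; b must have the parity of D, and c = (b^2 - D)/(4a) must be an integer >= a.
Enumerate a = 1..32, b in [-a, a]:
  a=1: (1, 0, 770)  [1]
  a=2: (2, 0, 385)  [1]
  a=3: (3, -2, 257), (3, 2, 257)  [2]
  a=4: none
  a=5: (5, 0, 154)  [1]
  a=6: (6, -4, 129), (6, 4, 129)  [2]
  a=7: (7, 0, 110)  [1]
  a=8: none
  a=9: (9, -4, 86), (9, 4, 86)  [2]
  a=10: (10, 0, 77)  [1]
  a=11: (11, 0, 70)  [1]
  a=12: none
  a=13: (13, -12, 62), (13, 12, 62)  [2]
  a=14: (14, 0, 55)  [1]
  a=15: (15, -10, 53), (15, 10, 53)  [2]
  a=16..17: none
  a=18: (18, -4, 43), (18, 4, 43)  [2]
  a=19: (19, -6, 41), (19, 6, 41)  [2]
  a=20: none
  a=21: (21, -14, 39), (21, 14, 39)  [2]
  a=22: (22, 0, 35)  [1]
  a=23: (23, -18, 37), (23, 18, 37)  [2]
  a=24..25: none
  a=26: (26, -12, 31), (26, 12, 31)  [2]
  a=27: (27, -22, 33), (27, 22, 33)  [2]
  a=28: none
  a=29: (29, -20, 30), (29, 20, 30)  [2]
  a=30..32: none
Total reduced forms: 1 + 1 + 2 + 1 + 2 + 1 + 2 + 1 + 1 + 2 + 1 + 2 + 2 + 2 + 2 + 1 + 2 + 2 + 2 + 2 = 32
h = 32

32


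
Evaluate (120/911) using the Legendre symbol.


p = 911 is prime, so compute (120/911) with the reciprocity algorithm (Jacobi-symbol steps: pull out 2s via (2/n), flip via reciprocity, reduce):
  pull out 2: (2/911) = +1  (since 911 mod 8 = 7)
  pull out 2: (2/911) = +1  (since 911 mod 8 = 7)
  pull out 2: (2/911) = +1  (since 911 mod 8 = 7)
  reciprocity: (15/911) -> -(911/15)
  reduce: (11/15)
  reciprocity: (11/15) -> -(15/11)
  reduce: (4/11)
  pull out 2: (2/11) = -1  (since 11 mod 8 = 3)
  pull out 2: (2/11) = -1  (since 11 mod 8 = 3)
  (1/11) = 1
Product of signs = 1
(120/911) = 1

1


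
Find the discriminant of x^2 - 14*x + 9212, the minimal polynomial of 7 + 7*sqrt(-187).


The element 7 + 7*sqrt(-187) has minimal polynomial:
x^2 - 14*x + 9212
Discriminant = (-14)^2 - 4*(9212)
= 196 - 36848
= -36652

-36652


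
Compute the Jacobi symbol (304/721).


Compute (304/721) via quadratic reciprocity:
  pull out 2: (2/721) = +1  (since 721 mod 8 = 1)
  pull out 2: (2/721) = +1  (since 721 mod 8 = 1)
  pull out 2: (2/721) = +1  (since 721 mod 8 = 1)
  pull out 2: (2/721) = +1  (since 721 mod 8 = 1)
  reciprocity: (19/721) -> +(721/19)
  reduce: (18/19)
  pull out 2: (2/19) = -1  (since 19 mod 8 = 3)
  reciprocity: (9/19) -> +(19/9)
  reduce: (1/9)
  (1/9) = 1
Product of signs = -1

-1


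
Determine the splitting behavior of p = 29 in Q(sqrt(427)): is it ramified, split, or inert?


K = Q(sqrt(427)). Since d mod 4 = 3, disc(K) = 1708.
Check p | disc: 1708 mod 29 = 26.
p does not divide disc. Compute Legendre symbol (d/p):
21^((29-1)/2) mod 29 = -1
(d/p) = -1, so p is inert: (p) stays prime with e=1, f=2, g=1.
Therefore p is inert.

inert


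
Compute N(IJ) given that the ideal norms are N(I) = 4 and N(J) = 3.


N(IJ) = N(I) * N(J)
= 4 * 3
= 12

12


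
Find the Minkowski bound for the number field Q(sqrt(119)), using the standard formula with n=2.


d = 119, d mod 4 = 3, so disc(K) = 4d = 476; |disc(K)| = 476
Real quadratic field, so n = 2, s = r2 = 0, r1 = 2
M = (n!/n^n) * (4/pi)^s * sqrt(|disc(K)|) = (2!/2^2) * (4/pi)^0 * sqrt(476)
= 0.5 * 1.000000 * 21.817424
= 10.9087

10.9087


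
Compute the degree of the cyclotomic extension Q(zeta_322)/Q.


The degree equals Euler's totient phi(322).
322 = 2 * 7 * 23
phi(322) = 132

132


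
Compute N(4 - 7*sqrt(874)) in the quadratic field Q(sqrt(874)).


N(a + b*sqrt(d)) = a^2 - d*b^2
= (4)^2 - (874)*(-7)^2
= 16 - 42826
= -42810

-42810


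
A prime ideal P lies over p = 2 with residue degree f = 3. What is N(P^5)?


N(P^a) = p^(a*f)
= 2^(5*3)
= 2^15
= 32768

32768


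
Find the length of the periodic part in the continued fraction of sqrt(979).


Run the CF algorithm for sqrt(979).
a_0 = floor(sqrt(979)) = 31; set m_0=0, q_0=1.
Recurrence: m' = q*a - m,  q' = (d - m'^2)/q,  a' = floor((a_0 + m')/q').
  step 1: m=31, q=18, a=3
  step 2: m=23, q=25, a=2
  step 3: m=27, q=10, a=5
  step 4: m=23, q=45, a=1
  step 5: m=22, q=11, a=4
  step 6: m=22, q=45, a=1
  step 7: m=23, q=10, a=5
  step 8: m=27, q=25, a=2
  step 9: m=23, q=18, a=3
  step 10: m=31, q=1, a=62
a_10 = 2*a_0 = 62, so the period closes here.
sqrt(979) = [31; 3, 2, 5, 1, 4, 1, 5, 2, 3, 62]
Period length = 10

10


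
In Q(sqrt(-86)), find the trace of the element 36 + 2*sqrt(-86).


Tr(a + b*sqrt(d)) = (a + b*sqrt(d)) + (a - b*sqrt(d)) = 2a
= 2 * (36)
= 72

72


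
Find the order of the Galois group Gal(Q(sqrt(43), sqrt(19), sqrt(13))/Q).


The 3 square roots of distinct primes are multiplicatively independent over Q,
so [K:Q] = 2^3 and Gal(K/Q) is isomorphic to (Z/2Z)^3.
|Gal| = 2^3 = 8

8


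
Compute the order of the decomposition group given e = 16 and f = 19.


|D_P| = e * f
= 16 * 19
= 304

304


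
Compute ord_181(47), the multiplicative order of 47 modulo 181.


We want ord_181(47), the smallest k >= 1 with 47^k = 1 mod 181.
n = 181 = 181, phi(181) = 180; the order divides phi(n).
Divisors of 180: 1, 2, 3, 4, 5, 6, 9, 10, 12, 15, 18, 20, 30, 36, 45, 60, 90, 180
Repeated squaring mod 181: 47^1 = 47, 47^2 = 37, 47^4 = 102, 47^8 = 87, 47^16 = 148, 47^32 = 3, 47^64 = 9, 47^128 = 81
Test divisors in increasing order:
  k=1: 47^1 = 47 mod 181
  k=2: 47^2 = 37 mod 181
  k=3: 47^3 = 37 * 47 = 110 mod 181
  k=4: 47^4 = 102 mod 181
  k=5: 47^5 = 102 * 47 = 88 mod 181
  k=6: 47^6 = 102 * 37 = 154 mod 181
  k=9: 47^9 = 87 * 47 = 107 mod 181
  k=10: 47^10 = 87 * 37 = 142 mod 181
  k=12: 47^12 = 87 * 102 = 5 mod 181
  k=15: 47^15 = 87 * 102 * 37 * 47 = 7 mod 181
  k=18: 47^18 = 148 * 37 = 46 mod 181
  k=20: 47^20 = 148 * 102 = 73 mod 181
  k=30: 47^30 = 148 * 87 * 102 * 37 = 49 mod 181
  k=36: 47^36 = 3 * 102 = 125 mod 181
  k=45: 47^45 = 3 * 87 * 102 * 47 = 162 mod 181
  k=60: 47^60 = 3 * 148 * 87 * 102 = 48 mod 181
  k=90: 47^90 = 9 * 148 * 87 * 37 = 180 mod 181
  k=180: 47^180 = 81 * 3 * 148 * 102 = 1 mod 181  <- first divisor giving 1
Order = 180

180
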